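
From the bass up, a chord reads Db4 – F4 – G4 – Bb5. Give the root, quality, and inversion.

The pitch classes Db, F, G, Bb arrange in thirds as G–Bb–Db–F: a G half-diminished seventh chord.
With the fifth (Db) in the bass, the chord is in second inversion (figured bass 4/3).

G half-diminished seventh, second inversion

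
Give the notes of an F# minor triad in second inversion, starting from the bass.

C#, F#, A

F# minor is F#–A–C#. Second inversion puts the fifth (C#) in the bass, with the remaining tones above: C#, F#, A.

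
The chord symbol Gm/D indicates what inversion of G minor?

second inversion

Gm/D means G minor with D in the bass. D is the fifth of G minor (G–Bb–D), so this is second inversion.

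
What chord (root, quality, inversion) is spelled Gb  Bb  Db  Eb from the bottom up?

The distinct note names are Gb, Bb, Db, Eb. Stacked in thirds they read Eb–Gb–Bb–Db, which is a minor seventh chord on Eb.
With the third (Gb) in the bass, the chord is in first inversion (figured bass 6/5).

Eb minor seventh, first inversion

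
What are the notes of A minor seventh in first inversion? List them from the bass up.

C, E, G, A

The chord tones are A–C–E–G. With the third (C) lowest for first inversion: C, E, G, A.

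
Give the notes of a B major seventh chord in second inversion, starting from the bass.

B major seventh is B–D#–F#–A#. Second inversion puts the fifth (F#) in the bass, with the remaining tones above: F#, A#, B, D#.

F#, A#, B, D#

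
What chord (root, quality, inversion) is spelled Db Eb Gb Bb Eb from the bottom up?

Eb minor seventh, third inversion

The distinct note names are Db, Eb, Gb, Bb. Stacked in thirds they read Eb–Gb–Bb–Db, which is a minor seventh chord on Eb.
The lowest note is Db, the seventh of the chord, so this is third inversion (figured bass 4/2).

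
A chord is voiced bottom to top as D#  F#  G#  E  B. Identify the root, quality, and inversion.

Reducing to letter names: D#, F#, G#, E, B. These stack in thirds as E–G#–B–D#–F# — an E major ninth chord.
The lowest note is D#, the seventh of the chord, so this is third inversion.

E major ninth, third inversion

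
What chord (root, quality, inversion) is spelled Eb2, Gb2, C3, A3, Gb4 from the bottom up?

A diminished seventh, second inversion

Reducing to letter names: Eb, Gb, C, A. These stack in thirds as A–C–Eb–Gb — an A diminished seventh chord.
With the fifth (Eb) in the bass, the chord is in second inversion (figured bass 4/3).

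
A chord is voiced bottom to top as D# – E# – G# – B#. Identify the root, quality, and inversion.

E# minor seventh, third inversion

The pitch classes D#, E#, G#, B# arrange in thirds as E#–G#–B#–D#: an E# minor seventh chord.
With the seventh (D#) in the bass, the chord is in third inversion (figured bass 4/2).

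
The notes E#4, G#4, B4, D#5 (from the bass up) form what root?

Reordering E#, G#, B, D# into stacked thirds gives E#–G#–B–D#; the bottom of that stack, E#, is the root.

E#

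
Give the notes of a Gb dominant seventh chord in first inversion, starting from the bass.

The chord tones are Gb–Bb–Db–Fb. With the third (Bb) lowest for first inversion: Bb, Db, Fb, Gb.

Bb, Db, Fb, Gb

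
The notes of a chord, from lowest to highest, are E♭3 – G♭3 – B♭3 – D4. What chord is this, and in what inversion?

The distinct note names are Eb, Gb, Bb, D. Stacked in thirds they read Eb–Gb–Bb–D, which is a minor-major seventh chord on Eb.
Eb is the root of Eb minor-major seventh; root in the bass means root position (figured bass 7).

Eb minor-major seventh, root position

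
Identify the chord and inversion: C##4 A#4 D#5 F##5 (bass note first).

D# major seventh, third inversion

The pitch classes C##, A#, D#, F## arrange in thirds as D#–F##–A#–C##: a D# major seventh chord.
With the seventh (C##) in the bass, the chord is in third inversion (figured bass 4/2).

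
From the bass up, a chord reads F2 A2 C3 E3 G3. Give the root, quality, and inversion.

F major ninth, root position

Reducing to letter names: F, A, C, E, G. These stack in thirds as F–A–C–E–G — an F major ninth chord.
With the root (F) in the bass, the chord is in root position.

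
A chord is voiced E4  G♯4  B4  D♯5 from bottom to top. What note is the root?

E

Reordering E, G#, B, D# into stacked thirds gives E–G#–B–D#; the bottom of that stack, E, is the root.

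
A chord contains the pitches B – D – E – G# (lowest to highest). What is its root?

B, D, E, G# are the tones of an E dominant seventh chord (E–G#–B–D), making E the root.

E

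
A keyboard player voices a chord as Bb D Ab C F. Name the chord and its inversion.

Bb dominant ninth, root position

The distinct note names are Bb, D, Ab, C, F. Stacked in thirds they read Bb–D–F–Ab–C, which is a dominant ninth chord on Bb.
With the root (Bb) in the bass, the chord is in root position.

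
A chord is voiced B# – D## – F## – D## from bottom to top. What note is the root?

B#

The distinct letter names are B#, D##, F##. Arranged as a stack of thirds they read B#–D##–F##, so B# is the root (a B# major triad).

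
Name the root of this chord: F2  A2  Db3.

Db

Reordering F, A, Db into stacked thirds gives Db–F–A; the bottom of that stack, Db, is the root.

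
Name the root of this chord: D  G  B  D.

G

The distinct letter names are D, G, B. Arranged as a stack of thirds they read G–B–D, so G is the root (a G major triad).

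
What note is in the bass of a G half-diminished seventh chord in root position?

G half-diminished seventh is G–Bb–Db–F. Root position places the root in the bass: G.

G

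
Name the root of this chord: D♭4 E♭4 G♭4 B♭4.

The distinct letter names are Db, Eb, Gb, Bb. Arranged as a stack of thirds they read Eb–Gb–Bb–Db, so Eb is the root (an Eb minor seventh chord).

Eb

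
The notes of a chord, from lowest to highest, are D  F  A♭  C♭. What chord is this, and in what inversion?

The distinct note names are D, F, Ab, Cb. Stacked in thirds they read D–F–Ab–Cb, which is a diminished seventh chord on D.
D is the root of D diminished seventh; root in the bass means root position (figured bass 7).

D diminished seventh, root position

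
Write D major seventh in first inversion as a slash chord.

Dmaj7/F#

First inversion of D major seventh has the third (F#) in the bass. As a slash chord: Dmaj7/F#.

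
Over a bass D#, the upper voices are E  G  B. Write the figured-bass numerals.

The notes D#, E, G, B stack in thirds as E–G–B–D# — an E minor-major seventh chord. The bass D# is the seventh, so this is third inversion: figured 4/2.

4/2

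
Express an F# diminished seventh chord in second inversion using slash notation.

Second inversion of F# diminished seventh has the fifth (C) in the bass. As a slash chord: F#dim7/C.

F#dim7/C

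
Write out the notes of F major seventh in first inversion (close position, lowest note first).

F major seventh is F–A–C–E. First inversion puts the third (A) in the bass, with the remaining tones above: A, C, E, F.

A, C, E, F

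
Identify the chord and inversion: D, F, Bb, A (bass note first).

Bb major seventh, first inversion

The pitch classes D, F, Bb, A arrange in thirds as Bb–D–F–A: a Bb major seventh chord.
The lowest note is D, the third of the chord, so this is first inversion (figured bass 6/5).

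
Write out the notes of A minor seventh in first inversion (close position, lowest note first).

Spelling A minor seventh: A–C–E–G. In first inversion the third is bass, giving C, E, G, A from the bottom.

C, E, G, A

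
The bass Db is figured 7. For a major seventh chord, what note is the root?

Db

The figures 7 mean the root of the chord is in the bass. If Db is the root of a major seventh chord, the root is Db (chord tones Db–F–Ab–C).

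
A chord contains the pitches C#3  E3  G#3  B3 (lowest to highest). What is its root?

C#

C#, E, G#, B are the tones of a C# minor seventh chord (C#–E–G#–B), making C# the root.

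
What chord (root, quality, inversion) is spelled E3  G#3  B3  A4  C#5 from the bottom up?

The distinct note names are E, G#, B, A, C#. Stacked in thirds they read A–C#–E–G#–B, which is a major ninth chord on A.
E is the fifth of A major ninth; fifth in the bass means second inversion.

A major ninth, second inversion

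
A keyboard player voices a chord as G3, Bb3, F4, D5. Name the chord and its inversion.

G minor seventh, root position

Reducing to letter names: G, Bb, F, D. These stack in thirds as G–Bb–D–F — a G minor seventh chord.
G is the root of G minor seventh; root in the bass means root position (figured bass 7).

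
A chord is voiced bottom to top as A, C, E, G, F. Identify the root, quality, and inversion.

F major ninth, first inversion

The distinct note names are A, C, E, G, F. Stacked in thirds they read F–A–C–E–G, which is a major ninth chord on F.
The lowest note is A, the third of the chord, so this is first inversion.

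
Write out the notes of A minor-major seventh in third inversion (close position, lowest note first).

G#, A, C, E

The chord tones are A–C–E–G#. With the seventh (G#) lowest for third inversion: G#, A, C, E.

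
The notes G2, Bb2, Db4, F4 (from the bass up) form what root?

G

G, Bb, Db, F are the tones of a G half-diminished seventh chord (G–Bb–Db–F), making G the root.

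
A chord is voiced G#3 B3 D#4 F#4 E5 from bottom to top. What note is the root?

Reordering G#, B, D#, F#, E into stacked thirds gives E–G#–B–D#–F#; the bottom of that stack, E, is the root.

E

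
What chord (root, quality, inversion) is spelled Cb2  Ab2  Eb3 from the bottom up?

Ab minor, first inversion

Reducing to letter names: Cb, Ab, Eb. These stack in thirds as Ab–Cb–Eb — an Ab minor triad.
The lowest note is Cb, the third of the chord, so this is first inversion (figured bass 6).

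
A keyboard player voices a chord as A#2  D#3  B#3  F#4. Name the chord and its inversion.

The pitch classes A#, D#, B#, F# arrange in thirds as B#–D#–F#–A#: a B# half-diminished seventh chord.
A# is the seventh of B# half-diminished seventh; seventh in the bass means third inversion (figured bass 4/2).

B# half-diminished seventh, third inversion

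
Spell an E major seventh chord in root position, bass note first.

E major seventh is E–G#–B–D#. Root position puts the root (E) in the bass, with the remaining tones above: E, G#, B, D#.

E, G#, B, D#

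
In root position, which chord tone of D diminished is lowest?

D

D diminished is D–F–Ab. Root position places the root in the bass: D.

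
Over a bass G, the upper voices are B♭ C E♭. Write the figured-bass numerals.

4/3

The notes G, Bb, C, Eb stack in thirds as C–Eb–G–Bb — a C minor seventh chord. The bass G is the fifth, so this is second inversion: figured 4/3.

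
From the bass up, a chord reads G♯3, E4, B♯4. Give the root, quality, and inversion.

The distinct note names are G#, E, B#. Stacked in thirds they read E–G#–B#, which is an augmented triad on E.
The lowest note is G#, the third of the chord, so this is first inversion (figured bass 6).

E augmented, first inversion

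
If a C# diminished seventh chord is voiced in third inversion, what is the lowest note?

Bb

The seventh of C# diminished seventh (C#–E–G–Bb) is Bb; that is the bass in third inversion.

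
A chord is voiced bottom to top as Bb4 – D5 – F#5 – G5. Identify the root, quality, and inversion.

G minor-major seventh, first inversion

The distinct note names are Bb, D, F#, G. Stacked in thirds they read G–Bb–D–F#, which is a minor-major seventh chord on G.
The lowest note is Bb, the third of the chord, so this is first inversion (figured bass 6/5).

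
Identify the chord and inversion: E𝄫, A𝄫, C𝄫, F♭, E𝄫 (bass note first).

Fb half-diminished seventh, third inversion

Reducing to letter names: Ebb, Abb, Cbb, Fb. These stack in thirds as Fb–Abb–Cbb–Ebb — an Fb half-diminished seventh chord.
Ebb is the seventh of Fb half-diminished seventh; seventh in the bass means third inversion (figured bass 4/2).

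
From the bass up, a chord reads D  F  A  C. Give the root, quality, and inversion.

The distinct note names are D, F, A, C. Stacked in thirds they read D–F–A–C, which is a minor seventh chord on D.
With the root (D) in the bass, the chord is in root position (figured bass 7).

D minor seventh, root position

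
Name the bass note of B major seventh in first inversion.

D#

In first inversion the third is lowest. For B major seventh (B–D#–F#–A#) that is D#.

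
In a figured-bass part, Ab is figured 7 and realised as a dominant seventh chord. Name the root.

The figures 7 mean the root of the chord is in the bass. If Ab is the root of a dominant seventh chord, the root is Ab (chord tones Ab–C–Eb–Gb).

Ab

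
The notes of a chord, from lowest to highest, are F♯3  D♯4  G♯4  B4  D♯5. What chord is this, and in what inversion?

The distinct note names are F#, D#, G#, B. Stacked in thirds they read G#–B–D#–F#, which is a minor seventh chord on G#.
F# is the seventh of G# minor seventh; seventh in the bass means third inversion (figured bass 4/2).

G# minor seventh, third inversion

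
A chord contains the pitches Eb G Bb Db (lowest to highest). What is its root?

Reordering Eb, G, Bb, Db into stacked thirds gives Eb–G–Bb–Db; the bottom of that stack, Eb, is the root.

Eb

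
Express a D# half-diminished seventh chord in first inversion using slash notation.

First inversion of D# half-diminished seventh has the third (F#) in the bass. As a slash chord: D#ø7/F#.

D#ø7/F#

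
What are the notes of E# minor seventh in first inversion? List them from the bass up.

G#, B#, D#, E#

E# minor seventh is E#–G#–B#–D#. First inversion puts the third (G#) in the bass, with the remaining tones above: G#, B#, D#, E#.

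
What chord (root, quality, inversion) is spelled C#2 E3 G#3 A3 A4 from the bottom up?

Reducing to letter names: C#, E, G#, A. These stack in thirds as A–C#–E–G# — an A major seventh chord.
C# is the third of A major seventh; third in the bass means first inversion (figured bass 6/5).

A major seventh, first inversion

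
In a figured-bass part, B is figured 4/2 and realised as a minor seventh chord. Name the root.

C#

The figures 4/2 mean the seventh of the chord is in the bass. If B is the seventh of a minor seventh chord, the root is C# (chord tones C#–E–G#–B).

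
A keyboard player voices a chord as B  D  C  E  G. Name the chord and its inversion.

C major ninth, third inversion

Reducing to letter names: B, D, C, E, G. These stack in thirds as C–E–G–B–D — a C major ninth chord.
B is the seventh of C major ninth; seventh in the bass means third inversion.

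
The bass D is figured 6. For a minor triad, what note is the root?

The figures 6 mean the third of the chord is in the bass. If D is the third of a minor triad, the root is B (chord tones B–D–F#).

B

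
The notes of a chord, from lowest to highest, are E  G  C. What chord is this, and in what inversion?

C major, first inversion

The distinct note names are E, G, C. Stacked in thirds they read C–E–G, which is a major triad on C.
The lowest note is E, the third of the chord, so this is first inversion (figured bass 6).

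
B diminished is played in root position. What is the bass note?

In root position the root is lowest. For B diminished (B–D–F) that is B.

B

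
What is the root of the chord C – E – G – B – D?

C

Reordering C, E, G, B, D into stacked thirds gives C–E–G–B–D; the bottom of that stack, C, is the root.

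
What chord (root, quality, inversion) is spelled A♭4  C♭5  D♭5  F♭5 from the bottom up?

Reducing to letter names: Ab, Cb, Db, Fb. These stack in thirds as Db–Fb–Ab–Cb — a Db minor seventh chord.
Ab is the fifth of Db minor seventh; fifth in the bass means second inversion (figured bass 4/3).

Db minor seventh, second inversion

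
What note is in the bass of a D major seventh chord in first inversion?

In first inversion the third is lowest. For D major seventh (D–F#–A–C#) that is F#.

F#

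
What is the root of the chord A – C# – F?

The distinct letter names are A, C#, F. Arranged as a stack of thirds they read F–A–C#, so F is the root (an F augmented triad).

F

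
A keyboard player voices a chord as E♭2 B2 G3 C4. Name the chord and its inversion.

The distinct note names are Eb, B, G, C. Stacked in thirds they read C–Eb–G–B, which is a minor-major seventh chord on C.
With the third (Eb) in the bass, the chord is in first inversion (figured bass 6/5).

C minor-major seventh, first inversion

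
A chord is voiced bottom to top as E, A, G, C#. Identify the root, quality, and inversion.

The distinct note names are E, A, G, C#. Stacked in thirds they read A–C#–E–G, which is a dominant seventh chord on A.
With the fifth (E) in the bass, the chord is in second inversion (figured bass 4/3).

A dominant seventh, second inversion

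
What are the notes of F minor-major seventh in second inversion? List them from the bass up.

C, E, F, Ab

The chord tones are F–Ab–C–E. With the fifth (C) lowest for second inversion: C, E, F, Ab.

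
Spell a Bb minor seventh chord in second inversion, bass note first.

Bb minor seventh is Bb–Db–F–Ab. Second inversion puts the fifth (F) in the bass, with the remaining tones above: F, Ab, Bb, Db.

F, Ab, Bb, Db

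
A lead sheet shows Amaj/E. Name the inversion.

Amaj/E means A major with E in the bass. E is the fifth of A major (A–C#–E), so this is second inversion.

second inversion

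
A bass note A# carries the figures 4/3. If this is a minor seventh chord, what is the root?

The figures 4/3 mean the fifth of the chord is in the bass. If A# is the fifth of a minor seventh chord, the root is D# (chord tones D#–F#–A#–C#).

D#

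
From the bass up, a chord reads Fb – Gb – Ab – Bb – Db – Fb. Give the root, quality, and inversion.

Gb dominant ninth, third inversion

Reducing to letter names: Fb, Gb, Ab, Bb, Db. These stack in thirds as Gb–Bb–Db–Fb–Ab — a Gb dominant ninth chord.
With the seventh (Fb) in the bass, the chord is in third inversion.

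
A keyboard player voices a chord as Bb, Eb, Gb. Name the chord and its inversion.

Reducing to letter names: Bb, Eb, Gb. These stack in thirds as Eb–Gb–Bb — an Eb minor triad.
With the fifth (Bb) in the bass, the chord is in second inversion (figured bass 6/4).

Eb minor, second inversion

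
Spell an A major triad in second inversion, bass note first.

E, A, C#

Spelling A major: A–C#–E. In second inversion the fifth is bass, giving E, A, C# from the bottom.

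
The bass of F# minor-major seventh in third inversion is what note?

E#

The seventh of F# minor-major seventh (F#–A–C#–E#) is E#; that is the bass in third inversion.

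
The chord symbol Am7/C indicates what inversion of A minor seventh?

first inversion

Am7/C means A minor seventh with C in the bass. C is the third of A minor seventh (A–C–E–G), so this is first inversion.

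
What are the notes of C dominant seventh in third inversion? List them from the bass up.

The chord tones are C–E–G–Bb. With the seventh (Bb) lowest for third inversion: Bb, C, E, G.

Bb, C, E, G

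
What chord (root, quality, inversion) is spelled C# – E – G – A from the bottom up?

A dominant seventh, first inversion

Reducing to letter names: C#, E, G, A. These stack in thirds as A–C#–E–G — an A dominant seventh chord.
C# is the third of A dominant seventh; third in the bass means first inversion (figured bass 6/5).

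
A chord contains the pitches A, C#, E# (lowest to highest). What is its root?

A

A, C#, E# are the tones of an A augmented triad (A–C#–E#), making A the root.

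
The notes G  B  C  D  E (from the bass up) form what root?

G, B, C, D, E are the tones of a C major ninth chord (C–E–G–B–D), making C the root.

C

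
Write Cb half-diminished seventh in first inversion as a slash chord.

Cbø7/Ebb

First inversion of Cb half-diminished seventh has the third (Ebb) in the bass. As a slash chord: Cbø7/Ebb.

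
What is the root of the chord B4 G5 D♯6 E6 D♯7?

E

The distinct letter names are B, G, D#, E. Arranged as a stack of thirds they read E–G–B–D#, so E is the root (an E minor-major seventh chord).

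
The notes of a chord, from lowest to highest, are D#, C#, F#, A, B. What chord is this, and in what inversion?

B dominant ninth, first inversion

Reducing to letter names: D#, C#, F#, A, B. These stack in thirds as B–D#–F#–A–C# — a B dominant ninth chord.
D# is the third of B dominant ninth; third in the bass means first inversion.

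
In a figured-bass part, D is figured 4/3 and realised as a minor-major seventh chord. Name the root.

The figures 4/3 mean the fifth of the chord is in the bass. If D is the fifth of a minor-major seventh chord, the root is G (chord tones G–Bb–D–F#).

G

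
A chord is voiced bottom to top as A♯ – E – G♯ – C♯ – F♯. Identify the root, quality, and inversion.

F# dominant ninth, first inversion

The pitch classes A#, E, G#, C#, F# arrange in thirds as F#–A#–C#–E–G#: an F# dominant ninth chord.
The lowest note is A#, the third of the chord, so this is first inversion.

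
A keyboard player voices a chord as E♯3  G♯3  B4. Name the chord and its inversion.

The pitch classes E#, G#, B arrange in thirds as E#–G#–B: an E# diminished triad.
E# is the root of E# diminished; root in the bass means root position (figured bass 5/3).

E# diminished, root position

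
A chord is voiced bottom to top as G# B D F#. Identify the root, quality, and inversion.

Reducing to letter names: G#, B, D, F#. These stack in thirds as G#–B–D–F# — a G# half-diminished seventh chord.
With the root (G#) in the bass, the chord is in root position (figured bass 7).

G# half-diminished seventh, root position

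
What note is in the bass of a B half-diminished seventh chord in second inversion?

In second inversion the fifth is lowest. For B half-diminished seventh (B–D–F–A) that is F.

F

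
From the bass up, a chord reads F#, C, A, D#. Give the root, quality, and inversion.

Reducing to letter names: F#, C, A, D#. These stack in thirds as D#–F#–A–C — a D# diminished seventh chord.
F# is the third of D# diminished seventh; third in the bass means first inversion (figured bass 6/5).

D# diminished seventh, first inversion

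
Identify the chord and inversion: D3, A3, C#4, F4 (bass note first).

Reducing to letter names: D, A, C#, F. These stack in thirds as D–F–A–C# — a D minor-major seventh chord.
D is the root of D minor-major seventh; root in the bass means root position (figured bass 7).

D minor-major seventh, root position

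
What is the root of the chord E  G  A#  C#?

A#

Reordering E, G, A#, C# into stacked thirds gives A#–C#–E–G; the bottom of that stack, A#, is the root.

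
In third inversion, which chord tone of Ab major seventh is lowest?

In third inversion the seventh is lowest. For Ab major seventh (Ab–C–Eb–G) that is G.

G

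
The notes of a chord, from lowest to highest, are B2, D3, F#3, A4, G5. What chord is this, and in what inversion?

G major ninth, first inversion

The distinct note names are B, D, F#, A, G. Stacked in thirds they read G–B–D–F#–A, which is a major ninth chord on G.
With the third (B) in the bass, the chord is in first inversion.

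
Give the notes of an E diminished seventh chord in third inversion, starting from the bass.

Db, E, G, Bb

E diminished seventh is E–G–Bb–Db. Third inversion puts the seventh (Db) in the bass, with the remaining tones above: Db, E, G, Bb.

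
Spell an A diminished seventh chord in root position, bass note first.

Spelling A diminished seventh: A–C–Eb–Gb. In root position the root is bass, giving A, C, Eb, Gb from the bottom.

A, C, Eb, Gb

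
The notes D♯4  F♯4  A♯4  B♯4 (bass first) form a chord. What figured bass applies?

6/5

The notes D#, F#, A#, B# stack in thirds as B#–D#–F#–A# — a B# half-diminished seventh chord. The bass D# is the third, so this is first inversion: figured 6/5.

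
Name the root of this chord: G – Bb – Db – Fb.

Reordering G, Bb, Db, Fb into stacked thirds gives G–Bb–Db–Fb; the bottom of that stack, G, is the root.

G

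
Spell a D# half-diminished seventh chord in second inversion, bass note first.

Spelling D# half-diminished seventh: D#–F#–A–C#. In second inversion the fifth is bass, giving A, C#, D#, F# from the bottom.

A, C#, D#, F#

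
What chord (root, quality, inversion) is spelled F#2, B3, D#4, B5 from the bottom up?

The distinct note names are F#, B, D#. Stacked in thirds they read B–D#–F#, which is a major triad on B.
With the fifth (F#) in the bass, the chord is in second inversion (figured bass 6/4).

B major, second inversion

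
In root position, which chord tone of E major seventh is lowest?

In root position the root is lowest. For E major seventh (E–G#–B–D#) that is E.

E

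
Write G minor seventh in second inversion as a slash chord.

Gm7/D

Second inversion of G minor seventh has the fifth (D) in the bass. As a slash chord: Gm7/D.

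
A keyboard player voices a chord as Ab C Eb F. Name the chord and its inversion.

The distinct note names are Ab, C, Eb, F. Stacked in thirds they read F–Ab–C–Eb, which is a minor seventh chord on F.
Ab is the third of F minor seventh; third in the bass means first inversion (figured bass 6/5).

F minor seventh, first inversion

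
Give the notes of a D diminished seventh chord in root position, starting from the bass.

D, F, Ab, Cb

D diminished seventh is D–F–Ab–Cb. Root position puts the root (D) in the bass, with the remaining tones above: D, F, Ab, Cb.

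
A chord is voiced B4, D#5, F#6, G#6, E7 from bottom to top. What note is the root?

The distinct letter names are B, D#, F#, G#, E. Arranged as a stack of thirds they read E–G#–B–D#–F#, so E is the root (an E major ninth chord).

E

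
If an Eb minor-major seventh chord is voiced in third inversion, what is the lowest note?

The seventh of Eb minor-major seventh (Eb–Gb–Bb–D) is D; that is the bass in third inversion.

D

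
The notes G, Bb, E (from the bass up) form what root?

The distinct letter names are G, Bb, E. Arranged as a stack of thirds they read E–G–Bb, so E is the root (an E diminished triad).

E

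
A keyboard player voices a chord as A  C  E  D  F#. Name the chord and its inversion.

D dominant ninth, second inversion

The distinct note names are A, C, E, D, F#. Stacked in thirds they read D–F#–A–C–E, which is a dominant ninth chord on D.
The lowest note is A, the fifth of the chord, so this is second inversion.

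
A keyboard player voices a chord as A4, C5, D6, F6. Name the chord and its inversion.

D minor seventh, second inversion

The pitch classes A, C, D, F arrange in thirds as D–F–A–C: a D minor seventh chord.
A is the fifth of D minor seventh; fifth in the bass means second inversion (figured bass 4/3).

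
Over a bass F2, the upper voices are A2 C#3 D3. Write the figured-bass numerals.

The notes F, A, C#, D stack in thirds as D–F–A–C# — a D minor-major seventh chord. The bass F is the third, so this is first inversion: figured 6/5.

6/5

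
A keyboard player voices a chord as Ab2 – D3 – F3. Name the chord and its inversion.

The pitch classes Ab, D, F arrange in thirds as D–F–Ab: a D diminished triad.
The lowest note is Ab, the fifth of the chord, so this is second inversion (figured bass 6/4).

D diminished, second inversion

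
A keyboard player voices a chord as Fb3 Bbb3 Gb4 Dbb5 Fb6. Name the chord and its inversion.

Gb half-diminished seventh, third inversion

The pitch classes Fb, Bbb, Gb, Dbb arrange in thirds as Gb–Bbb–Dbb–Fb: a Gb half-diminished seventh chord.
The lowest note is Fb, the seventh of the chord, so this is third inversion (figured bass 4/2).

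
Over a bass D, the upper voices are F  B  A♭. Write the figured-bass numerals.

6/5

The notes D, F, B, Ab stack in thirds as B–D–F–Ab — a B diminished seventh chord. The bass D is the third, so this is first inversion: figured 6/5.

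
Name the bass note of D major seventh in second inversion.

The fifth of D major seventh (D–F#–A–C#) is A; that is the bass in second inversion.

A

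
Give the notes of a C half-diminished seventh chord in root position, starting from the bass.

C, Eb, Gb, Bb

The chord tones are C–Eb–Gb–Bb. With the root (C) lowest for root position: C, Eb, Gb, Bb.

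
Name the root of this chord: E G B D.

Reordering E, G, B, D into stacked thirds gives E–G–B–D; the bottom of that stack, E, is the root.

E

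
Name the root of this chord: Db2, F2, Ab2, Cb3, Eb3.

Db

Db, F, Ab, Cb, Eb are the tones of a Db dominant ninth chord (Db–F–Ab–Cb–Eb), making Db the root.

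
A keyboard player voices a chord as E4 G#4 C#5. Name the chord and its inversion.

The pitch classes E, G#, C# arrange in thirds as C#–E–G#: a C# minor triad.
The lowest note is E, the third of the chord, so this is first inversion (figured bass 6).

C# minor, first inversion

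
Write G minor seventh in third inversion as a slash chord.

Third inversion of G minor seventh has the seventh (F) in the bass. As a slash chord: Gm7/F.

Gm7/F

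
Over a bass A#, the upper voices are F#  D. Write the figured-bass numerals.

6/4

The notes A#, F#, D stack in thirds as D–F#–A# — a D augmented triad. The bass A# is the fifth, so this is second inversion: figured 6/4.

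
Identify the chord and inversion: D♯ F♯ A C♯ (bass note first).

Reducing to letter names: D#, F#, A, C#. These stack in thirds as D#–F#–A–C# — a D# half-diminished seventh chord.
With the root (D#) in the bass, the chord is in root position (figured bass 7).

D# half-diminished seventh, root position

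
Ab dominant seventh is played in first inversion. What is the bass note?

In first inversion the third is lowest. For Ab dominant seventh (Ab–C–Eb–Gb) that is C.

C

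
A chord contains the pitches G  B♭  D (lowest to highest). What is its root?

G

The distinct letter names are G, Bb, D. Arranged as a stack of thirds they read G–Bb–D, so G is the root (a G minor triad).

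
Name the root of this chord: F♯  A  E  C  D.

The distinct letter names are F#, A, E, C, D. Arranged as a stack of thirds they read D–F#–A–C–E, so D is the root (a D dominant ninth chord).

D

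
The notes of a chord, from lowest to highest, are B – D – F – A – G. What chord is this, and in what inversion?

The pitch classes B, D, F, A, G arrange in thirds as G–B–D–F–A: a G dominant ninth chord.
With the third (B) in the bass, the chord is in first inversion.

G dominant ninth, first inversion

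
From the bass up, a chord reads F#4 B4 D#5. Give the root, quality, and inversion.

B major, second inversion

Reducing to letter names: F#, B, D#. These stack in thirds as B–D#–F# — a B major triad.
The lowest note is F#, the fifth of the chord, so this is second inversion (figured bass 6/4).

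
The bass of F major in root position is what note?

F major is F–A–C. Root position places the root in the bass: F.

F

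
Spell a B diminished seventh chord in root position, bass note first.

Spelling B diminished seventh: B–D–F–Ab. In root position the root is bass, giving B, D, F, Ab from the bottom.

B, D, F, Ab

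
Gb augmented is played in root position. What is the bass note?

The root of Gb augmented (Gb–Bb–D) is Gb; that is the bass in root position.

Gb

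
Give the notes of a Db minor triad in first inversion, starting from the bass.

Spelling Db minor: Db–Fb–Ab. In first inversion the third is bass, giving Fb, Ab, Db from the bottom.

Fb, Ab, Db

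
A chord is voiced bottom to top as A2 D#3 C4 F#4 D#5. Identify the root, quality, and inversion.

Reducing to letter names: A, D#, C, F#. These stack in thirds as D#–F#–A–C — a D# diminished seventh chord.
A is the fifth of D# diminished seventh; fifth in the bass means second inversion (figured bass 4/3).

D# diminished seventh, second inversion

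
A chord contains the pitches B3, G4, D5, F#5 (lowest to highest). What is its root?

Reordering B, G, D, F# into stacked thirds gives G–B–D–F#; the bottom of that stack, G, is the root.

G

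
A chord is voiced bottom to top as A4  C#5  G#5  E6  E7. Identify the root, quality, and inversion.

The distinct note names are A, C#, G#, E. Stacked in thirds they read A–C#–E–G#, which is a major seventh chord on A.
A is the root of A major seventh; root in the bass means root position (figured bass 7).

A major seventh, root position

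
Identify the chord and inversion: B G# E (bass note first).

E major, second inversion

The pitch classes B, G#, E arrange in thirds as E–G#–B: an E major triad.
With the fifth (B) in the bass, the chord is in second inversion (figured bass 6/4).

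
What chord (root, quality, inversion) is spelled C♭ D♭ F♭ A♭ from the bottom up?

Db minor seventh, third inversion

Reducing to letter names: Cb, Db, Fb, Ab. These stack in thirds as Db–Fb–Ab–Cb — a Db minor seventh chord.
The lowest note is Cb, the seventh of the chord, so this is third inversion (figured bass 4/2).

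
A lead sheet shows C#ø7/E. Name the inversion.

C#ø7/E means C# half-diminished seventh with E in the bass. E is the third of C# half-diminished seventh (C#–E–G–B), so this is first inversion.

first inversion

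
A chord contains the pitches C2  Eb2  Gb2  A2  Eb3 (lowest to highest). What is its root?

The distinct letter names are C, Eb, Gb, A. Arranged as a stack of thirds they read A–C–Eb–Gb, so A is the root (an A diminished seventh chord).

A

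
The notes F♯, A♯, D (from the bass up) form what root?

D

The distinct letter names are F#, A#, D. Arranged as a stack of thirds they read D–F#–A#, so D is the root (a D augmented triad).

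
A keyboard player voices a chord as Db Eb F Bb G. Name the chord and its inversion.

Eb dominant ninth, third inversion

The pitch classes Db, Eb, F, Bb, G arrange in thirds as Eb–G–Bb–Db–F: an Eb dominant ninth chord.
The lowest note is Db, the seventh of the chord, so this is third inversion.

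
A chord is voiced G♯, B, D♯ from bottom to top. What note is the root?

G#

The distinct letter names are G#, B, D#. Arranged as a stack of thirds they read G#–B–D#, so G# is the root (a G# minor triad).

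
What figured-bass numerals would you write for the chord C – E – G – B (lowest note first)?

7

The notes C, E, G, B stack in thirds as C–E–G–B — a C major seventh chord. The bass C is the root, so this is root position: figured 7.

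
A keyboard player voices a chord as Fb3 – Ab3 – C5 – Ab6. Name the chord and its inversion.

Fb augmented, root position

The distinct note names are Fb, Ab, C. Stacked in thirds they read Fb–Ab–C, which is an augmented triad on Fb.
Fb is the root of Fb augmented; root in the bass means root position (figured bass 5/3).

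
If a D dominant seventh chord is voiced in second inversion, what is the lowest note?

D dominant seventh is D–F#–A–C. Second inversion places the fifth in the bass: A.

A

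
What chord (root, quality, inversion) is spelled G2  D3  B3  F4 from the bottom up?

G dominant seventh, root position

The pitch classes G, D, B, F arrange in thirds as G–B–D–F: a G dominant seventh chord.
With the root (G) in the bass, the chord is in root position (figured bass 7).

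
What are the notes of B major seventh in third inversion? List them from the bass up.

A#, B, D#, F#

The chord tones are B–D#–F#–A#. With the seventh (A#) lowest for third inversion: A#, B, D#, F#.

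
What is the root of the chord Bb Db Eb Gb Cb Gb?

Cb

Reordering Bb, Db, Eb, Gb, Cb into stacked thirds gives Cb–Eb–Gb–Bb–Db; the bottom of that stack, Cb, is the root.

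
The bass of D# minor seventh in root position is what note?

D#

D# minor seventh is D#–F#–A#–C#. Root position places the root in the bass: D#.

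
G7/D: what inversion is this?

second inversion

G7/D means G dominant seventh with D in the bass. D is the fifth of G dominant seventh (G–B–D–F), so this is second inversion.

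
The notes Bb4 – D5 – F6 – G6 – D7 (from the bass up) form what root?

Reordering Bb, D, F, G into stacked thirds gives G–Bb–D–F; the bottom of that stack, G, is the root.

G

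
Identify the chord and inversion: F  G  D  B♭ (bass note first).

G minor seventh, third inversion

The distinct note names are F, G, D, Bb. Stacked in thirds they read G–Bb–D–F, which is a minor seventh chord on G.
The lowest note is F, the seventh of the chord, so this is third inversion (figured bass 4/2).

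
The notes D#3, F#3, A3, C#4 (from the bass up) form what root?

D#, F#, A, C# are the tones of a D# half-diminished seventh chord (D#–F#–A–C#), making D# the root.

D#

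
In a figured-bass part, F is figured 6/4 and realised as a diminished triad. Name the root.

The figures 6/4 mean the fifth of the chord is in the bass. If F is the fifth of a diminished triad, the root is B (chord tones B–D–F).

B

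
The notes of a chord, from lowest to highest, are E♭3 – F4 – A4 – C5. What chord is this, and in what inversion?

F dominant seventh, third inversion

The pitch classes Eb, F, A, C arrange in thirds as F–A–C–Eb: an F dominant seventh chord.
Eb is the seventh of F dominant seventh; seventh in the bass means third inversion (figured bass 4/2).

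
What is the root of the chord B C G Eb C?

Reordering B, C, G, Eb into stacked thirds gives C–Eb–G–B; the bottom of that stack, C, is the root.

C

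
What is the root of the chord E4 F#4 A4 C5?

F#

E, F#, A, C are the tones of an F# half-diminished seventh chord (F#–A–C–E), making F# the root.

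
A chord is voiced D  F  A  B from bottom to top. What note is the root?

The distinct letter names are D, F, A, B. Arranged as a stack of thirds they read B–D–F–A, so B is the root (a B half-diminished seventh chord).

B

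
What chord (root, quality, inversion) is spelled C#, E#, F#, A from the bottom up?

F# minor-major seventh, second inversion

Reducing to letter names: C#, E#, F#, A. These stack in thirds as F#–A–C#–E# — an F# minor-major seventh chord.
The lowest note is C#, the fifth of the chord, so this is second inversion (figured bass 4/3).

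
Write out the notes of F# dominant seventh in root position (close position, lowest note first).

F#, A#, C#, E

Spelling F# dominant seventh: F#–A#–C#–E. In root position the root is bass, giving F#, A#, C#, E from the bottom.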